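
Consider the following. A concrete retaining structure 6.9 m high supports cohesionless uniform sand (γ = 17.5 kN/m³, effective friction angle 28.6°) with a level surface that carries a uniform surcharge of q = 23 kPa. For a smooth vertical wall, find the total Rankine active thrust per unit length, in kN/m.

K_a = tan²(45° − φ/2) = 0.3525.
Soil triangle: ½ K_a γ H² = 0.5×0.3525×17.5×6.9² = 146.9 kN/m.
Surcharge rectangle: K_a q H = 0.3525×23×6.9 = 55.95 kN/m.
Total = 146.9 + 55.95 = 202.8 kN/m.

203 kN/m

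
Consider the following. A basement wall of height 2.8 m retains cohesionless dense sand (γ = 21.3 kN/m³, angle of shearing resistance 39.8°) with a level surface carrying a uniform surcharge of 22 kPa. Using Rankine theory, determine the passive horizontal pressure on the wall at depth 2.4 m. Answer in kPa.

333 kPa

K_p = (1 + sin φ)/(1 − sin φ) = 4.557.
σ_v = γz + q = 21.3 × 2.4 + 22 = 73.12 kPa.
σ_h = K_p σ_v = 4.557 × 73.12 = 333.2 kPa.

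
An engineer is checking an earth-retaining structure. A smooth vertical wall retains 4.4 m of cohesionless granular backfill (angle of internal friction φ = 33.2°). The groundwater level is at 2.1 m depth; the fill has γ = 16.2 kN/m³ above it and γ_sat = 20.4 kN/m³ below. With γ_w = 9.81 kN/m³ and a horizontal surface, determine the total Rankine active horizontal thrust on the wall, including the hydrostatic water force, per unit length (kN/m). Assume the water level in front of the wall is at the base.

K_a = tan²(45° − φ/2) = 0.2924.
γ' = 20.4 − 9.81 = 10.59 kN/m³. Depth below WT = 2.3 m.
σ'_h at WT = K_a γ d_w = 9.946 kPa; at base = 9.946 + K_a γ' × 2.3 = 17.07 kPa.
P₁ (0–2.1 m) = ½×9.946×2.1 = 10.44. P₂ (2.1–4.4 m) = ½(9.946+17.07)×2.3 = 31.06.
P_w = ½ γ_w h₂² = 0.5×9.81×2.3² = 25.95. Total = 10.44+31.06+25.95 = 67.46 kN/m.

67.5 kN/m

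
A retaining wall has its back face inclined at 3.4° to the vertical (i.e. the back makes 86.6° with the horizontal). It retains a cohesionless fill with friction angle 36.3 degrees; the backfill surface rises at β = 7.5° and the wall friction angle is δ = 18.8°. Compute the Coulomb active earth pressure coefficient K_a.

0.279

K_a = sin²(α+φ) / [sin²α · sin(α−δ) · (1 + √{sin(φ+δ)sin(φ−β) / (sin(α−δ)sin(α+β))})²].
With α = 86.6°, φ = 36.3°, δ = 18.8°, β = 7.5°: K_a = 0.2793.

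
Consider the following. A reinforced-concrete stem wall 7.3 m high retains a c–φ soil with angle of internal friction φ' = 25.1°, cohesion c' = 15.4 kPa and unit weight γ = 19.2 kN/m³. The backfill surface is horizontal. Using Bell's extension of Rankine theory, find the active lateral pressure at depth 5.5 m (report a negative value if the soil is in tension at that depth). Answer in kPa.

K_a = (1 − sin φ)/(1 + sin φ) = 0.4043.
σ_a = K_a γ z − 2c√K_a = 0.4043×19.2×5.5 − 2×15.4×0.6358 = 23.11 kPa.

23.1 kPa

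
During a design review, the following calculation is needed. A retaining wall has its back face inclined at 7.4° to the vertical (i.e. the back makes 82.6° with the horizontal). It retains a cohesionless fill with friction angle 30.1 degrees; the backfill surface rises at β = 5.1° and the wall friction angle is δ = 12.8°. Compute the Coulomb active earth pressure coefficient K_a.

K_a = sin²(α+φ) / [sin²α · sin(α−δ) · (1 + √{sin(φ+δ)sin(φ−β) / (sin(α−δ)sin(α+β))})²].
With α = 82.6°, φ = 30.1°, δ = 12.8°, β = 5.1°: K_a = 0.3819.

0.382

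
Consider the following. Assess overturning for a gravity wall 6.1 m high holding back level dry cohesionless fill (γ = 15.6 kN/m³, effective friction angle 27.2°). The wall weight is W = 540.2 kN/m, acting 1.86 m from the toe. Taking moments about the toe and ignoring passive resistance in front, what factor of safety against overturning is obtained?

K_a = tan²(45° − 27.2°/2) = 0.3726.
P_a = ½K_aγH² = 0.5×0.3726×15.6×6.1² = 108.1 kN/m, acting at H/3 = 2.033 m above the base.
Overturning moment M_o = P_a × H/3 = 108.1 × 2.033 = 219.9.
Resisting moment M_r = W × 1.86 = 540.2 × 1.86 = 1005.
FS_overturning = M_r/M_o = 1005/219.9 = 4.570.

4.57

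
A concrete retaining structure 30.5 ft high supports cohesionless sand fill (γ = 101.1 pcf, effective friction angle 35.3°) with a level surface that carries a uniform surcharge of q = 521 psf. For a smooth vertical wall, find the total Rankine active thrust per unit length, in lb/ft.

16800 lb/ft

K_a = tan²(45° − φ/2) = 0.2675.
Soil triangle: ½ K_a γ H² = 0.5×0.2675×101.1×30.5² = 12580 lb/ft.
Surcharge rectangle: K_a q H = 0.2675×521×30.5 = 4251 lb/ft.
Total = 12580 + 4251 = 16830 lb/ft.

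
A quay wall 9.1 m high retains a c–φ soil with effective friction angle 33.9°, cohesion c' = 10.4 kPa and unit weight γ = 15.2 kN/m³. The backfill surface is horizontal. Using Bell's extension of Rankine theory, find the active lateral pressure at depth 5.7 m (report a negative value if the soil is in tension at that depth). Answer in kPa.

K_a = (1 − sin φ)/(1 + sin φ) = 0.2839.
σ_a = K_a γ z − 2c√K_a = 0.2839×15.2×5.7 − 2×10.4×0.5328 = 13.51 kPa.

13.5 kPa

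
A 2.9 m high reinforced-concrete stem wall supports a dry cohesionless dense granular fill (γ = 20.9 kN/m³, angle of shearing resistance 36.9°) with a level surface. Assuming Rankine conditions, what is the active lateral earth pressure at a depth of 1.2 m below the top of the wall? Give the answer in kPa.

6.26 kPa

K_a = (1 − sin φ)/(1 + sin φ) = 0.2497.
σ_h = K_a γ z = 0.2497 × 20.9 × 1.2 = 6.262 kPa.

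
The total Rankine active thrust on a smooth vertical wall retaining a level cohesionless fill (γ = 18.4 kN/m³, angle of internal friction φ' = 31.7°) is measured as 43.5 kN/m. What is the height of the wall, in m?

3.90 m

K_a = 0.3111. P_a = ½ K_a γ H² ⇒ H = √(2P_a/(K_a γ)).
H = √(2×43.5/(0.3111×18.4)) = 3.899 m.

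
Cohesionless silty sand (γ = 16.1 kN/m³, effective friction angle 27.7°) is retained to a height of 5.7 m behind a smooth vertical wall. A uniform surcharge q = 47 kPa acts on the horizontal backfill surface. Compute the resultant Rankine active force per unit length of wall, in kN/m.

193 kN/m

K_a = tan²(45° − φ/2) = 0.3653.
Soil triangle: ½ K_a γ H² = 0.5×0.3653×16.1×5.7² = 95.55 kN/m.
Surcharge rectangle: K_a q H = 0.3653×47×5.7 = 97.87 kN/m.
Total = 95.55 + 97.87 = 193.4 kN/m.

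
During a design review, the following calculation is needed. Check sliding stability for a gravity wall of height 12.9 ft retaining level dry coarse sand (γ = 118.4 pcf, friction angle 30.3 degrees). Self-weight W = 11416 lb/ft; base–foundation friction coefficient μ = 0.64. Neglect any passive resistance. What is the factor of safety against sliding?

2.25

K_a = tan²(45° − 30.3°/2) = 0.3293.
P_a = ½K_aγH² = 0.5×0.3293×118.4×12.9² = 3244 lb/ft, acting at H/3 = 4.300 ft above the base.
FS_sliding = μW / P_a = 0.64×11416 / 3244 = 2.252.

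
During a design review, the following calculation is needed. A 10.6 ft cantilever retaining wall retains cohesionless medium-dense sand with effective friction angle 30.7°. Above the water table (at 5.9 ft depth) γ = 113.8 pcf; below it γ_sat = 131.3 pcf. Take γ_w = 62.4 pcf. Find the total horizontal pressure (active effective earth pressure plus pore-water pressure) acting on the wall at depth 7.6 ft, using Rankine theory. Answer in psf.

K_a = (1 − sin φ)/(1 + sin φ) = 0.3240.
γ' = 131.3 − 62.4 = 68.90 pcf.
Effective vertical stress at 7.6 ft: σ'_v = 113.8×5.9 + 68.90×1.70 = 788.6 psf.
σ'_h = K_a σ'_v = 0.3240 × 788.6 = 255.5 psf; u = γ_w × 1.70 = 106.1 psf.
Total σ_h = 255.5 + 106.1 = 361.6 psf.

362 psf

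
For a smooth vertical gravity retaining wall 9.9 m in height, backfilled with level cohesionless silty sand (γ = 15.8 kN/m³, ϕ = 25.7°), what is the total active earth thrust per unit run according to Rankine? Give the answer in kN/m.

K_a = tan²(45° − φ/2) = 0.3950.
P_a = ½ K_a γ H² = 0.5 × 0.3950 × 15.8 × 9.9² = 305.9 kN/m.

306 kN/m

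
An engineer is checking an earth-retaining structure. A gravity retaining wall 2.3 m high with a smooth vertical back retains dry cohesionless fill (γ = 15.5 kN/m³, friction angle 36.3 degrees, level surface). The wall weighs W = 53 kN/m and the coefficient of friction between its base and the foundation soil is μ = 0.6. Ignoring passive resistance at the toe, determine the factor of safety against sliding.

3.03

K_a = tan²(45° − 36.3°/2) = 0.2563.
P_a = ½K_aγH² = 0.5×0.2563×15.5×2.3² = 10.51 kN/m, acting at H/3 = 0.7667 m above the base.
FS_sliding = μW / P_a = 0.6×53 / 10.51 = 3.027.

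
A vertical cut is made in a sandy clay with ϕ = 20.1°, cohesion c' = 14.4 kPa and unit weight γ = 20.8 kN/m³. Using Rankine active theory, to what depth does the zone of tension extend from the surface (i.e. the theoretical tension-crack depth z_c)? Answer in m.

K_a = tan²(45° − 20.1°/2) = 0.4885; √K_a = 0.6989.
The active pressure is zero where K_a γ z = 2c√K_a, so z_c = 2c/(γ√K_a) = 2×14.4/(20.8×0.6989) = 1.981 m.

1.98 m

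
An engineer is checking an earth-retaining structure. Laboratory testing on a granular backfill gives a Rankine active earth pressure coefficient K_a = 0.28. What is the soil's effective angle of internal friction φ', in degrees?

K_a = tan²(45° − φ/2) ⇒ 45° − φ/2 = arctan(√0.28) = 27.89°.
φ = 2(45° − 27.89°) = 34.23°.

34.2°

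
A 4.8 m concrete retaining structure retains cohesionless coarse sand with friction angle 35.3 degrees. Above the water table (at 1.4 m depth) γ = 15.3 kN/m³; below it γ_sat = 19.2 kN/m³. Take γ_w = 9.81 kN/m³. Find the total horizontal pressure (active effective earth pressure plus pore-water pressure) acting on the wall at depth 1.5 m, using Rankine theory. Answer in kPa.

K_a = (1 − sin φ)/(1 + sin φ) = 0.2675.
γ' = 19.2 − 9.81 = 9.390 kN/m³.
Effective vertical stress at 1.5 m: σ'_v = 15.3×1.4 + 9.390×0.100 = 22.36 kPa.
σ'_h = K_a σ'_v = 0.2675 × 22.36 = 5.982 kPa; u = γ_w × 0.100 = 0.9810 kPa.
Total σ_h = 5.982 + 0.9810 = 6.963 kPa.

6.96 kPa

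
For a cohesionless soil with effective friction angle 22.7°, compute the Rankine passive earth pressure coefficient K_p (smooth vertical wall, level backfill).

2.26

K_p = (1 + sin φ)/(1 − sin φ) = tan²(45° + 22.7°/2) = 2.257.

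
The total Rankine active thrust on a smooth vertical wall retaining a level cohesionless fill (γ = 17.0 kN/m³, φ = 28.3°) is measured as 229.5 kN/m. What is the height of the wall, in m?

K_a = 0.3568. P_a = ½ K_a γ H² ⇒ H = √(2P_a/(K_a γ)).
H = √(2×229.5/(0.3568×17.0)) = 8.699 m.

8.70 m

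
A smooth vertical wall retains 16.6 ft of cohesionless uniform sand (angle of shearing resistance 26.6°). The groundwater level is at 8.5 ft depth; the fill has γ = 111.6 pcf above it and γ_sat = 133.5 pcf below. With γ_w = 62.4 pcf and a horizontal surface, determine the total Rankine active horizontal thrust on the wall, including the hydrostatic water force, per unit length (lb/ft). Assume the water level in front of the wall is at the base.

7410 lb/ft

K_a = tan²(45° − φ/2) = 0.3814.
γ' = 133.5 − 62.4 = 71.10 pcf. Depth below WT = 8.1 ft.
σ'_h at WT = K_a γ d_w = 361.8 psf; at base = 361.8 + K_a γ' × 8.1 = 581.5 psf.
P₁ (0–8.5 ft) = ½×361.8×8.5 = 1538. P₂ (8.5–16.6 ft) = ½(361.8+581.5)×8.1 = 3821.
P_w = ½ γ_w h₂² = 0.5×62.4×8.1² = 2047. Total = 1538+3821+2047 = 7405 lb/ft.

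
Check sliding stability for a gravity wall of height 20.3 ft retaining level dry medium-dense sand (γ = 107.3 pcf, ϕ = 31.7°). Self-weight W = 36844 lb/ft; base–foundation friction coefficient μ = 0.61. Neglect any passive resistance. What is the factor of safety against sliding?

3.27

K_a = tan²(45° − 31.7°/2) = 0.3111.
P_a = ½K_aγH² = 0.5×0.3111×107.3×20.3² = 6877 lb/ft, acting at H/3 = 6.767 ft above the base.
FS_sliding = μW / P_a = 0.61×36844 / 6877 = 3.268.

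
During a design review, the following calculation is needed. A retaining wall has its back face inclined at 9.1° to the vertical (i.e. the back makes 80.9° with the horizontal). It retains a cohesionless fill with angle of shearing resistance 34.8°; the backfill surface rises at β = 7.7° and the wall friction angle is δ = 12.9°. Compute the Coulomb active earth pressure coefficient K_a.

K_a = sin²(α+φ) / [sin²α · sin(α−δ) · (1 + √{sin(φ+δ)sin(φ−β) / (sin(α−δ)sin(α+β))})²].
With α = 80.9°, φ = 34.8°, δ = 12.9°, β = 7.7°: K_a = 0.3496.

0.350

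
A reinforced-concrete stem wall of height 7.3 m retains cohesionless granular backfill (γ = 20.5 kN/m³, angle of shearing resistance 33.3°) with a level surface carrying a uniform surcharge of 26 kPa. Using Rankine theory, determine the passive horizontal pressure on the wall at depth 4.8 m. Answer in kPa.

427 kPa

K_p = (1 + sin φ)/(1 − sin φ) = 3.435.
σ_v = γz + q = 20.5 × 4.8 + 26 = 124.4 kPa.
σ_h = K_p σ_v = 3.435 × 124.4 = 427.3 kPa.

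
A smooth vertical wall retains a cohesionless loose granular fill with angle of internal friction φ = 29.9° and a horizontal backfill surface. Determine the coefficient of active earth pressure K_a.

K_a = (1 − sin φ)/(1 + sin φ) = (1 − sin 29.9°)/(1 + sin 29.9°) = 0.3347.

0.335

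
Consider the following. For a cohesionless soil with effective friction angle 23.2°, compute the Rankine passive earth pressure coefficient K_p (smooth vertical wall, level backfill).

K_p = (1 + sin φ)/(1 − sin φ) = tan²(45° + 23.2°/2) = 2.300.

2.30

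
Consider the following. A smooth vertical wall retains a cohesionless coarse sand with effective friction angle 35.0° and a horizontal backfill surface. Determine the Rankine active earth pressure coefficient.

0.271

K_a = tan²(45° − φ/2) = tan²(27.50°) = 0.2710.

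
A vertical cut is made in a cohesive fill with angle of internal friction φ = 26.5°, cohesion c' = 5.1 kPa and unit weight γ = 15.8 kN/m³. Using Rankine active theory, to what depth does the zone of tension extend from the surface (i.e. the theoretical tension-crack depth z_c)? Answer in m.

1.04 m

K_a = tan²(45° − 26.5°/2) = 0.3829; √K_a = 0.6188.
The active pressure is zero where K_a γ z = 2c√K_a, so z_c = 2c/(γ√K_a) = 2×5.1/(15.8×0.6188) = 1.043 m.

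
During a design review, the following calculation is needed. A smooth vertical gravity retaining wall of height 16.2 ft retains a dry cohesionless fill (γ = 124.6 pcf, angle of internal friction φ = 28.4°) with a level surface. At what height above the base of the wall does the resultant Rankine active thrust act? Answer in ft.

K_a = 0.3554.
The pressure distribution is triangular, so the resultant acts at H/3 above the base = 16.2/3 = 5.400 ft.

5.40 ft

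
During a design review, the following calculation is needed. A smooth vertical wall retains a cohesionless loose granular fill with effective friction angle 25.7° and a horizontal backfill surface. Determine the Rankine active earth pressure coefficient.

K_a = (1 − sin φ)/(1 + sin φ) = (1 − sin 25.7°)/(1 + sin 25.7°) = 0.3950.

0.395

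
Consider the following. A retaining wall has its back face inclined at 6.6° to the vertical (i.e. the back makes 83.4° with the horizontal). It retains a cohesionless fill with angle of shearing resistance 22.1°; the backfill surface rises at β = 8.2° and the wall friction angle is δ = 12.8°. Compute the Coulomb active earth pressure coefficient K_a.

K_a = sin²(α+φ) / [sin²α · sin(α−δ) · (1 + √{sin(φ+δ)sin(φ−β) / (sin(α−δ)sin(α+β))})²].
With α = 83.4°, φ = 22.1°, δ = 12.8°, β = 8.2°: K_a = 0.5225.

0.523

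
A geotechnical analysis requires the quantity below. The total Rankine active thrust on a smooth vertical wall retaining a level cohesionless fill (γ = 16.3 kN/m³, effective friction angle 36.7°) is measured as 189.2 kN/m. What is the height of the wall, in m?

9.60 m

K_a = 0.2519. P_a = ½ K_a γ H² ⇒ H = √(2P_a/(K_a γ)).
H = √(2×189.2/(0.2519×16.3)) = 9.601 m.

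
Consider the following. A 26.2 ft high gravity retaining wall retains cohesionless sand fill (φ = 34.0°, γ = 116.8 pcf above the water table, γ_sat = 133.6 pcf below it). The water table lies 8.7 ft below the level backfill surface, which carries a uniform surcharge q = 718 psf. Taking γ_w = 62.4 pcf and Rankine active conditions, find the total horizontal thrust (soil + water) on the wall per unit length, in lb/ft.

K_a = tan²(45° − φ/2) = 0.2827.
γ' = 133.6 − 62.4 = 71.20 pcf. h₂ = H − d_w = 17.5 ft.
σ'_h: at surface K_a·q = 203.0; at WT K_a(q+γd_w) = 490.3; at base K_a(q+γd_w+γ'h₂) = 842.5 psf.
P₁ = ½(203.0+490.3)×8.7 = 3016; P₂ = ½(490.3+842.5)×17.5 = 11660; P_w = ½γ_w h₂² = 9555.
Total = 3016+11660+9555 = 24230 lb/ft.

24200 lb/ft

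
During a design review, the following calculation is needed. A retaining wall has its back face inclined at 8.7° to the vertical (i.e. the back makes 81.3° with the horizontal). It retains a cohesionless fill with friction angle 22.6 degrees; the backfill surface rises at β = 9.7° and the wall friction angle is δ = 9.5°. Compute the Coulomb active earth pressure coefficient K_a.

0.554

K_a = sin²(α+φ) / [sin²α · sin(α−δ) · (1 + √{sin(φ+δ)sin(φ−β) / (sin(α−δ)sin(α+β))})²].
With α = 81.3°, φ = 22.6°, δ = 9.5°, β = 9.7°: K_a = 0.5542.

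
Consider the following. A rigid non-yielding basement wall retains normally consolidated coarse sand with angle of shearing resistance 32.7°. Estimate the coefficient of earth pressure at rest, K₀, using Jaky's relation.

0.460

K₀ = 1 − sin φ' = 1 − sin 32.7° = 0.4598.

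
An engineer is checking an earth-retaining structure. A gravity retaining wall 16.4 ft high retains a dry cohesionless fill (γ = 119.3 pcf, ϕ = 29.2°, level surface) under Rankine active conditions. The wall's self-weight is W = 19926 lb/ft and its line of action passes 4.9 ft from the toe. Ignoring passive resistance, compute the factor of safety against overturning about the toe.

3.23

K_a = tan²(45° − 29.2°/2) = 0.3442.
P_a = ½K_aγH² = 0.5×0.3442×119.3×16.4² = 5522 lb/ft, acting at H/3 = 5.467 ft above the base.
Overturning moment M_o = P_a × H/3 = 5522 × 5.467 = 30190.
Resisting moment M_r = W × 4.9 = 19926 × 4.9 = 97640.
FS_overturning = M_r/M_o = 97640/30190 = 3.234.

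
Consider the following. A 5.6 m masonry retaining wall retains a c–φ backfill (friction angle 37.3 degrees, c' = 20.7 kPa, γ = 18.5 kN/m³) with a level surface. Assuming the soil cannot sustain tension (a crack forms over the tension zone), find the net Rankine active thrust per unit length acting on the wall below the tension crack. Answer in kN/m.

2.66 kN/m

K_a = 0.2453; √K_a = 0.4953.
Tension-crack depth z_c = 2c/(γ√K_a) = 2×20.7/(18.5×0.4953) = 4.518 m.
σ_a at base = K_a γ H − 2c√K_a = 0.2453×18.5×5.6 − 2×20.7×0.4953 = 4.911 kPa.
P_a = ½ × 4.911 × (H − z_c) = 0.5×4.911×1.082 = 2.657 kN/m.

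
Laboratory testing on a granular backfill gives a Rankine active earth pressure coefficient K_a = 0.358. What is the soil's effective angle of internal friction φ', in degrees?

28.2°

K_a = tan²(45° − φ/2) ⇒ 45° − φ/2 = arctan(√0.358) = 30.89°.
φ = 2(45° − 30.89°) = 28.21°.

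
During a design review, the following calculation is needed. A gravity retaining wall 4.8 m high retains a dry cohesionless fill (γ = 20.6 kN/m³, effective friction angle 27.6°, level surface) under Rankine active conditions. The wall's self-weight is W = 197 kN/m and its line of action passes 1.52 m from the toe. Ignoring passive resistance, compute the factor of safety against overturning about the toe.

K_a = tan²(45° − 27.6°/2) = 0.3668.
P_a = ½K_aγH² = 0.5×0.3668×20.6×4.8² = 87.04 kN/m, acting at H/3 = 1.600 m above the base.
Overturning moment M_o = P_a × H/3 = 87.04 × 1.600 = 139.3.
Resisting moment M_r = W × 1.52 = 197 × 1.52 = 299.4.
FS_overturning = M_r/M_o = 299.4/139.3 = 2.150.

2.15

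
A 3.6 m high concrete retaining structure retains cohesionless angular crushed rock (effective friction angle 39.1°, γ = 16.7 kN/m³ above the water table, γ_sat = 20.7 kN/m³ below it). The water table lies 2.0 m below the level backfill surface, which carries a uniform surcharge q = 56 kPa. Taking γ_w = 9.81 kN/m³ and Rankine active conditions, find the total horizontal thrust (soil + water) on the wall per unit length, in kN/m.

K_a = tan²(45° − φ/2) = 0.2265.
γ' = 20.7 − 9.81 = 10.89 kN/m³. h₂ = H − d_w = 1.6 m.
σ'_h: at surface K_a·q = 12.68; at WT K_a(q+γd_w) = 20.25; at base K_a(q+γd_w+γ'h₂) = 24.19 kPa.
P₁ = ½(12.68+20.25)×2.0 = 32.93; P₂ = ½(20.25+24.19)×1.6 = 35.55; P_w = ½γ_w h₂² = 12.56.
Total = 32.93+35.55+12.56 = 81.04 kN/m.

81.0 kN/m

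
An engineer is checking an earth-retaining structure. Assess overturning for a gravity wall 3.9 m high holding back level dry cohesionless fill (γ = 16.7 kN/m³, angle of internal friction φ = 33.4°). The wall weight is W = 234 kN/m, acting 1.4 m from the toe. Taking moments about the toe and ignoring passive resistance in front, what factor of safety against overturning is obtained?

6.84

K_a = tan²(45° − 33.4°/2) = 0.2899.
P_a = ½K_aγH² = 0.5×0.2899×16.7×3.9² = 36.82 kN/m, acting at H/3 = 1.300 m above the base.
Overturning moment M_o = P_a × H/3 = 36.82 × 1.300 = 47.87.
Resisting moment M_r = W × 1.4 = 234 × 1.4 = 327.6.
FS_overturning = M_r/M_o = 327.6/47.87 = 6.844.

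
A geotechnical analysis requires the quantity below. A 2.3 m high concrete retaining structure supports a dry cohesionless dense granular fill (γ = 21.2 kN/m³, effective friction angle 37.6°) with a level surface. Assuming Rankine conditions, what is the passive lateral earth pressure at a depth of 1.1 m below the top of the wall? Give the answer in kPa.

K_p = (1 + sin φ)/(1 − sin φ) = 4.130.
σ_h = K_p γ z = 4.130 × 21.2 × 1.1 = 96.31 kPa.

96.3 kPa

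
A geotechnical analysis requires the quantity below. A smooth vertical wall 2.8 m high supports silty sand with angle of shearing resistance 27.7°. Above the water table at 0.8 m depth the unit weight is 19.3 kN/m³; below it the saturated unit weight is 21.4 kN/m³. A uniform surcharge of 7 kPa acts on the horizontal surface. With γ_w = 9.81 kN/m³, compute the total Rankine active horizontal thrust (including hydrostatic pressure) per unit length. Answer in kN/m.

K_a = tan²(45° − φ/2) = 0.3653.
γ' = 21.4 − 9.81 = 11.59 kN/m³. h₂ = H − d_w = 2.0 m.
σ'_h: at surface K_a·q = 2.557; at WT K_a(q+γd_w) = 8.198; at base K_a(q+γd_w+γ'h₂) = 16.67 kPa.
P₁ = ½(2.557+8.198)×0.8 = 4.302; P₂ = ½(8.198+16.67)×2.0 = 24.86; P_w = ½γ_w h₂² = 19.62.
Total = 4.302+24.86+19.62 = 48.79 kN/m.

48.8 kN/m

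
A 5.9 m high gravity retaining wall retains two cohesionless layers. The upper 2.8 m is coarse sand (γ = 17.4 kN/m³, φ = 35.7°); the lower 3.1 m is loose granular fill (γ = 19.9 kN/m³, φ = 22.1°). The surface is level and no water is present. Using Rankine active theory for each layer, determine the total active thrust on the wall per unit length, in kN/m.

130 kN/m

K_a1 = tan²(45°−35.7°/2) = 0.2630; K_a2 = tan²(45°−22.1°/2) = 0.4533.
Layer 1: σ at base = K_a1 γ₁ h₁ = 12.81 kPa; P₁ = ½×12.81×2.8 = 17.94.
Layer 2: σ_v at top = γ₁h₁ = 48.72; σ_h top = K_a2×48.72 = 22.08; σ_h base = K_a2×(48.72+19.9×3.1) = 50.04.
P₂ = ½(22.08+50.04)×3.1 = 111.8. Total P_a = 17.94+111.8 = 129.7 kN/m.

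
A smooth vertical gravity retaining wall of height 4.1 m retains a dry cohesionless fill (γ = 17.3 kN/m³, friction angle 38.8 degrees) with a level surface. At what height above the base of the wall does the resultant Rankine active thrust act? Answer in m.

1.37 m

K_a = 0.2296.
The pressure distribution is triangular, so the resultant acts at H/3 above the base = 4.1/3 = 1.367 m.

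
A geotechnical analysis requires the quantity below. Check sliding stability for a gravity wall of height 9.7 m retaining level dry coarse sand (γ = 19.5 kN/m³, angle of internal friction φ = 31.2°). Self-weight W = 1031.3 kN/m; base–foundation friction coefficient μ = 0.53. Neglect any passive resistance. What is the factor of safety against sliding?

K_a = tan²(45° − 31.2°/2) = 0.3175.
P_a = ½K_aγH² = 0.5×0.3175×19.5×9.7² = 291.3 kN/m, acting at H/3 = 3.233 m above the base.
FS_sliding = μW / P_a = 0.53×1031.3 / 291.3 = 1.877.

1.88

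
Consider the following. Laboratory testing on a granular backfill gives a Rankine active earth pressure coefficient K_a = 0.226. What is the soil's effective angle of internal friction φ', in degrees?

39.1°

K_a = tan²(45° − φ/2) ⇒ 45° − φ/2 = arctan(√0.226) = 25.43°.
φ = 2(45° − 25.43°) = 39.15°.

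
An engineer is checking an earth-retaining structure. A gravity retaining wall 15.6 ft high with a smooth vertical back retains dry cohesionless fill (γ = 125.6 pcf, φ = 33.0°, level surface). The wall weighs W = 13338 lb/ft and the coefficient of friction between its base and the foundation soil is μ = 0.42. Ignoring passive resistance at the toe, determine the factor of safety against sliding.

1.24

K_a = tan²(45° − 33.0°/2) = 0.2948.
P_a = ½K_aγH² = 0.5×0.2948×125.6×15.6² = 4505 lb/ft, acting at H/3 = 5.200 ft above the base.
FS_sliding = μW / P_a = 0.42×13338 / 4505 = 1.243.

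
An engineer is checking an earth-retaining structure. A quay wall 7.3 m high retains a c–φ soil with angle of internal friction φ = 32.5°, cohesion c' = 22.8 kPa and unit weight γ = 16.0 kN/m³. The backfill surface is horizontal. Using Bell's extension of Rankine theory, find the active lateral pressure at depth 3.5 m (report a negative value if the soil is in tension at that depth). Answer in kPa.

K_a = (1 − sin φ)/(1 + sin φ) = 0.3010.
σ_a = K_a γ z − 2c√K_a = 0.3010×16.0×3.5 − 2×22.8×0.5486 = -8.162 kPa.

-8.16 kPa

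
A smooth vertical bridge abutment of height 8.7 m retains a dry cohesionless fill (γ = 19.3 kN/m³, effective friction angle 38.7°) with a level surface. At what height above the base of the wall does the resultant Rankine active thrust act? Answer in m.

K_a = 0.2306.
The pressure distribution is triangular, so the resultant acts at H/3 above the base = 8.7/3 = 2.900 m.

2.90 m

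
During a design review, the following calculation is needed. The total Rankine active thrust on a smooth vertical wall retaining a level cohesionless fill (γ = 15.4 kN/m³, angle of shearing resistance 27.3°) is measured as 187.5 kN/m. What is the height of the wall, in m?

8.10 m

K_a = 0.3711. P_a = ½ K_a γ H² ⇒ H = √(2P_a/(K_a γ)).
H = √(2×187.5/(0.3711×15.4)) = 8.100 m.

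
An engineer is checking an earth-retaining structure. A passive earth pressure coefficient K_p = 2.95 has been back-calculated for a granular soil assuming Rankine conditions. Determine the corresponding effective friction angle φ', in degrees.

29.6°

K_p = (1+sin φ)/(1−sin φ) ⇒ sin φ = (K_p − 1)/(K_p + 1) = 0.4937.
φ = arcsin(0.4937) = 29.58°.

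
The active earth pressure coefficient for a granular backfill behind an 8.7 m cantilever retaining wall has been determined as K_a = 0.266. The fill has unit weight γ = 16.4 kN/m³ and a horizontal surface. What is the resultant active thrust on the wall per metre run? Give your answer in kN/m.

165 kN/m

P = ½ K_a γ H² = 0.5 × 0.266 × 16.4 × 8.7² = 165.1 kN/m.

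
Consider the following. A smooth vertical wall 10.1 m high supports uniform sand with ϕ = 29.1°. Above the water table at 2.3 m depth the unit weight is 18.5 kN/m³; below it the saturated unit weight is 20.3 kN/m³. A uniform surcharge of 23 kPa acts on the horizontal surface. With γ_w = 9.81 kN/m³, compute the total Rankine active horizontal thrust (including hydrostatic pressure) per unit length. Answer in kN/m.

621 kN/m

K_a = tan²(45° − φ/2) = 0.3456.
γ' = 20.3 − 9.81 = 10.49 kN/m³. h₂ = H − d_w = 7.8 m.
σ'_h: at surface K_a·q = 7.949; at WT K_a(q+γd_w) = 22.65; at base K_a(q+γd_w+γ'h₂) = 50.93 kPa.
P₁ = ½(7.949+22.65)×2.3 = 35.19; P₂ = ½(22.65+50.93)×7.8 = 287.0; P_w = ½γ_w h₂² = 298.4.
Total = 35.19+287.0+298.4 = 620.6 kN/m.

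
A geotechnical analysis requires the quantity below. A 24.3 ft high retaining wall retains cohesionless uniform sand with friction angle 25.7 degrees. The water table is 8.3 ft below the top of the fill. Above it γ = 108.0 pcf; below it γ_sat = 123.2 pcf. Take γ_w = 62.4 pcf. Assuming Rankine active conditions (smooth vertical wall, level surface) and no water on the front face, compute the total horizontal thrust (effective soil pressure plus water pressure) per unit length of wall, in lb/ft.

18200 lb/ft

K_a = tan²(45° − φ/2) = 0.3950.
γ' = 123.2 − 62.4 = 60.80 pcf. Depth below WT = 16.0 ft.
σ'_h at WT = K_a γ d_w = 354.1 psf; at base = 354.1 + K_a γ' × 16.0 = 738.4 psf.
P₁ (0–8.3 ft) = ½×354.1×8.3 = 1470. P₂ (8.3–24.3 ft) = ½(354.1+738.4)×16.0 = 8740.
P_w = ½ γ_w h₂² = 0.5×62.4×16.0² = 7987. Total = 1470+8740+7987 = 18200 lb/ft.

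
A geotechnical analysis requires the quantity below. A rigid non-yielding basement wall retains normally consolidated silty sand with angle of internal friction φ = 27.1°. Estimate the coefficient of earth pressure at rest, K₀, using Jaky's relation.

0.544

K₀ = 1 − sin φ' = 1 − sin 27.1° = 0.5445.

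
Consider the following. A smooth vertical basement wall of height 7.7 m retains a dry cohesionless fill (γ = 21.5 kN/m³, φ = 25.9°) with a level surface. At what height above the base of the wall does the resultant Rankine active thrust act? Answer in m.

K_a = 0.3920.
The pressure distribution is triangular, so the resultant acts at H/3 above the base = 7.7/3 = 2.567 m.

2.57 m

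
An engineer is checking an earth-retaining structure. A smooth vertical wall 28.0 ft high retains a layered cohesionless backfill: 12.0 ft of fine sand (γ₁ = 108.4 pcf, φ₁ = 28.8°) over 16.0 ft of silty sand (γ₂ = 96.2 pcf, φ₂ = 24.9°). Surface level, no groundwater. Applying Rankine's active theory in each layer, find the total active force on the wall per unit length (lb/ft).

K_a1 = tan²(45°−28.8°/2) = 0.3498; K_a2 = tan²(45°−24.9°/2) = 0.4074.
Layer 1: σ at base = K_a1 γ₁ h₁ = 455.0 psf; P₁ = ½×455.0×12.0 = 2730.
Layer 2: σ_v at top = γ₁h₁ = 1301; σ_h top = K_a2×1301 = 530.0; σ_h base = K_a2×(1301+96.2×16.0) = 1157.
P₂ = ½(530.0+1157)×16.0 = 13500. Total P_a = 2730+13500 = 16230 lb/ft.

16200 lb/ft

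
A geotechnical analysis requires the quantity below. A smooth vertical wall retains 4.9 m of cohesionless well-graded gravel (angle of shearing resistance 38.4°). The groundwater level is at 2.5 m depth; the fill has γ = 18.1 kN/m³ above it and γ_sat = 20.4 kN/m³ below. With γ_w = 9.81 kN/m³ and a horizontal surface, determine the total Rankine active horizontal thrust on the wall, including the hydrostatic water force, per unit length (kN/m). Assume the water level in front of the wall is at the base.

74.0 kN/m

K_a = tan²(45° − φ/2) = 0.2337.
γ' = 20.4 − 9.81 = 10.59 kN/m³. Depth below WT = 2.4 m.
σ'_h at WT = K_a γ d_w = 10.57 kPa; at base = 10.57 + K_a γ' × 2.4 = 16.51 kPa.
P₁ (0–2.5 m) = ½×10.57×2.5 = 13.22. P₂ (2.5–4.9 m) = ½(10.57+16.51)×2.4 = 32.51.
P_w = ½ γ_w h₂² = 0.5×9.81×2.4² = 28.25. Total = 13.22+32.51+28.25 = 73.98 kN/m.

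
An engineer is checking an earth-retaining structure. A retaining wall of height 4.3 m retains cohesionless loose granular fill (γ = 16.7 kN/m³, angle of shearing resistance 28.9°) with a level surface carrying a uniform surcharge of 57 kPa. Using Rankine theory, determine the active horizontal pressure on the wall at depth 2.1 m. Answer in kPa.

K_a = (1 − sin φ)/(1 + sin φ) = 0.3484.
σ_v = γz + q = 16.7 × 2.1 + 57 = 92.07 kPa.
σ_h = K_a σ_v = 0.3484 × 92.07 = 32.07 kPa.

32.1 kPa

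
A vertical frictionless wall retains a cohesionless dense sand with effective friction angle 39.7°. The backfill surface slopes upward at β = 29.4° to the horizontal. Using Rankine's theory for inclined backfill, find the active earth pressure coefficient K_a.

0.315

K_a = cos β · (cos β − √(cos²β − cos²φ)) / (cos β + √(cos²β − cos²φ)).
cos β = 0.8712, cos φ = 0.7694, √(cos²β − cos²φ) = 0.4087.
K_a = 0.8712 × (0.8712 − 0.4087)/(0.8712 + 0.4087) = 0.3148.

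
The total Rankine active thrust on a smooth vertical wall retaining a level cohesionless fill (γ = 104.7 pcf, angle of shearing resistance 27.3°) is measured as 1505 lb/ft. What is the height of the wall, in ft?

8.80 ft

K_a = 0.3711. P_a = ½ K_a γ H² ⇒ H = √(2P_a/(K_a γ)).
H = √(2×1505/(0.3711×104.7)) = 8.801 ft.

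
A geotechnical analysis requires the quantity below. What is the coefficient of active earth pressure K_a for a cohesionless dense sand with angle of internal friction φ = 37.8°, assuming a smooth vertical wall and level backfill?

K_a = tan²(45° − φ/2) = tan²(26.10°) = 0.2400.

0.240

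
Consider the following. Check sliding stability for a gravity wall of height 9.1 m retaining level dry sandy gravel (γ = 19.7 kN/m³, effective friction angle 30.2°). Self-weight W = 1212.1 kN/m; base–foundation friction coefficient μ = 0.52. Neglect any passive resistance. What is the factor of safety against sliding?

K_a = tan²(45° − 30.2°/2) = 0.3307.
P_a = ½K_aγH² = 0.5×0.3307×19.7×9.1² = 269.7 kN/m, acting at H/3 = 3.033 m above the base.
FS_sliding = μW / P_a = 0.52×1212.1 / 269.7 = 2.337.

2.34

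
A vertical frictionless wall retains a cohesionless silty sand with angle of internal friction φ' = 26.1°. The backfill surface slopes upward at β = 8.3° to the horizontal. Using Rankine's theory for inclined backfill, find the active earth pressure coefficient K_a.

0.404

K_a = cos β · (cos β − √(cos²β − cos²φ)) / (cos β + √(cos²β − cos²φ)).
cos β = 0.9895, cos φ = 0.8980, √(cos²β − cos²φ) = 0.4156.
K_a = 0.9895 × (0.9895 − 0.4156)/(0.9895 + 0.4156) = 0.4042.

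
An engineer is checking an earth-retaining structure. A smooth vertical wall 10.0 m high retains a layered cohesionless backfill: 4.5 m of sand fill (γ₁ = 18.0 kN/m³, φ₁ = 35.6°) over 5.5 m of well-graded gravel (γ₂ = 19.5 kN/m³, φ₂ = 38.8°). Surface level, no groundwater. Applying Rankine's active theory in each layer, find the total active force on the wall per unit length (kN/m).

K_a1 = tan²(45°−35.6°/2) = 0.2641; K_a2 = tan²(45°−38.8°/2) = 0.2296.
Layer 1: σ at base = K_a1 γ₁ h₁ = 21.39 kPa; P₁ = ½×21.39×4.5 = 48.14.
Layer 2: σ_v at top = γ₁h₁ = 81.00; σ_h top = K_a2×81.00 = 18.59; σ_h base = K_a2×(81.00+19.5×5.5) = 43.21.
P₂ = ½(18.59+43.21)×5.5 = 170.0. Total P_a = 48.14+170.0 = 218.1 kN/m.

218 kN/m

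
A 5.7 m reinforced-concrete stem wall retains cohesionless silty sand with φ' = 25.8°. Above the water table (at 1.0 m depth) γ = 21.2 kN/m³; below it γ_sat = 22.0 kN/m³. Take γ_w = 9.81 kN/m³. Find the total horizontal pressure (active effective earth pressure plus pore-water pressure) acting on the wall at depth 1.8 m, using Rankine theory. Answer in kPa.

K_a = (1 − sin φ)/(1 + sin φ) = 0.3935.
γ' = 22.0 − 9.81 = 12.19 kN/m³.
Effective vertical stress at 1.8 m: σ'_v = 21.2×1.0 + 12.19×0.800 = 30.95 kPa.
σ'_h = K_a σ'_v = 0.3935 × 30.95 = 12.18 kPa; u = γ_w × 0.800 = 7.848 kPa.
Total σ_h = 12.18 + 7.848 = 20.03 kPa.

20.0 kPa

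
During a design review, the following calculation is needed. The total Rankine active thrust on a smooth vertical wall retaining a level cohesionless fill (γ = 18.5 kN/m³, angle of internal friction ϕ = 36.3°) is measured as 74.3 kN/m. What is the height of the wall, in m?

K_a = 0.2563. P_a = ½ K_a γ H² ⇒ H = √(2P_a/(K_a γ)).
H = √(2×74.3/(0.2563×18.5)) = 5.599 m.

5.60 m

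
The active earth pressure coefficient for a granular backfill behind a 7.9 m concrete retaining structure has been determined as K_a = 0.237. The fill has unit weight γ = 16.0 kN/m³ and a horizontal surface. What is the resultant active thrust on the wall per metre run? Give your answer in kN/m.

118 kN/m

P = ½ K_a γ H² = 0.5 × 0.237 × 16.0 × 7.9² = 118.3 kN/m.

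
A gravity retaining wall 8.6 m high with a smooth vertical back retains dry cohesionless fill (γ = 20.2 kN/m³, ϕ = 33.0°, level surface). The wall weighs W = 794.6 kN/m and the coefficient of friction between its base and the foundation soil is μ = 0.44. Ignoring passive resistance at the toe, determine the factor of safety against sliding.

K_a = tan²(45° − 33.0°/2) = 0.2948.
P_a = ½K_aγH² = 0.5×0.2948×20.2×8.6² = 220.2 kN/m, acting at H/3 = 2.867 m above the base.
FS_sliding = μW / P_a = 0.44×794.6 / 220.2 = 1.588.

1.59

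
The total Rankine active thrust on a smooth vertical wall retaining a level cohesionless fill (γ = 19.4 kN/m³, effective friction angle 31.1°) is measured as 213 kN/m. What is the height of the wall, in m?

K_a = 0.3188. P_a = ½ K_a γ H² ⇒ H = √(2P_a/(K_a γ)).
H = √(2×213/(0.3188×19.4)) = 8.299 m.

8.30 m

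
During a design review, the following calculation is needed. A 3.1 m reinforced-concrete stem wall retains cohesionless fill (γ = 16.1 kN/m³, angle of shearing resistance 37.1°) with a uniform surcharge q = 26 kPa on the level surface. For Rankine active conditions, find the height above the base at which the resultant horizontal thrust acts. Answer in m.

1.30 m

K_a = 0.2475.
Triangular part P₁ = ½K_aγH² = 19.15 at H/3 = 1.033 m; rectangular part P₂ = K_a q H = 19.95 at H/2 = 1.550 m.
ȳ = (P₁·1.033 + P₂·1.550)/(P₁+P₂) = 1.297 m.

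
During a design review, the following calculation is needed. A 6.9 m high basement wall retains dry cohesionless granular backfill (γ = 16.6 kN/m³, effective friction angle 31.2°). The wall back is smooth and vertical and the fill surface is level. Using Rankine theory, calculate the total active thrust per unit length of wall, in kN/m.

K_a = tan²(45° − φ/2) = 0.3175.
P_a = ½ K_a γ H² = 0.5 × 0.3175 × 16.6 × 6.9² = 125.5 kN/m.

125 kN/m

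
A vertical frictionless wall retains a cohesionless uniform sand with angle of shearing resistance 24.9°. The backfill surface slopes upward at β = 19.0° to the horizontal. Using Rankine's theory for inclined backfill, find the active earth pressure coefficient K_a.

0.529

K_a = cos β · (cos β − √(cos²β − cos²φ)) / (cos β + √(cos²β − cos²φ)).
cos β = 0.9455, cos φ = 0.9070, √(cos²β − cos²φ) = 0.2670.
K_a = 0.9455 × (0.9455 − 0.2670)/(0.9455 + 0.2670) = 0.5291.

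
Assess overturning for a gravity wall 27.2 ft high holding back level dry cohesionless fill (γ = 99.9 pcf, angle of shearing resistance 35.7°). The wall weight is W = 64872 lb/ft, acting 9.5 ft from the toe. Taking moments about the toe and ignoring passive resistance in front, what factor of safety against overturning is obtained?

6.99

K_a = tan²(45° − 35.7°/2) = 0.2630.
P_a = ½K_aγH² = 0.5×0.2630×99.9×27.2² = 9719 lb/ft, acting at H/3 = 9.067 ft above the base.
Overturning moment M_o = P_a × H/3 = 9719 × 9.067 = 88120.
Resisting moment M_r = W × 9.5 = 64872 × 9.5 = 616300.
FS_overturning = M_r/M_o = 616300/88120 = 6.994.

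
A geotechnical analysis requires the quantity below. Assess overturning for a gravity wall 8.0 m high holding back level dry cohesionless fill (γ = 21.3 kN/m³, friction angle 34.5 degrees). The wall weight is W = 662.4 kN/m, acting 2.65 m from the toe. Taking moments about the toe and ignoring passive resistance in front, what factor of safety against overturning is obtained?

K_a = tan²(45° − 34.5°/2) = 0.2768.
P_a = ½K_aγH² = 0.5×0.2768×21.3×8.0² = 188.7 kN/m, acting at H/3 = 2.667 m above the base.
Overturning moment M_o = P_a × H/3 = 188.7 × 2.667 = 503.1.
Resisting moment M_r = W × 2.65 = 662.4 × 2.65 = 1755.
FS_overturning = M_r/M_o = 1755/503.1 = 3.489.

3.49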